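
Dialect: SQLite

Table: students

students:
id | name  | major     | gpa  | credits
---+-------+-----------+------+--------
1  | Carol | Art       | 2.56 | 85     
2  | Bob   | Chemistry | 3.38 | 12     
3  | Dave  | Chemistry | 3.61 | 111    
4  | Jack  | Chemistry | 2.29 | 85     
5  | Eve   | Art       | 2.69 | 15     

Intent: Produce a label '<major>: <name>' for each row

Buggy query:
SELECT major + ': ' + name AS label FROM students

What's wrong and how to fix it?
Bug: SQLite uses || for string concatenation; + coerces text to numbers (yielding 0)

Fix: Use the || operator for string concatenation

Corrected query:
SELECT major || ': ' || name AS label FROM students

Result:
label          
---------------
Art: Carol     
Chemistry: Bob 
Chemistry: Dave
Chemistry: Jack
Art: Eve       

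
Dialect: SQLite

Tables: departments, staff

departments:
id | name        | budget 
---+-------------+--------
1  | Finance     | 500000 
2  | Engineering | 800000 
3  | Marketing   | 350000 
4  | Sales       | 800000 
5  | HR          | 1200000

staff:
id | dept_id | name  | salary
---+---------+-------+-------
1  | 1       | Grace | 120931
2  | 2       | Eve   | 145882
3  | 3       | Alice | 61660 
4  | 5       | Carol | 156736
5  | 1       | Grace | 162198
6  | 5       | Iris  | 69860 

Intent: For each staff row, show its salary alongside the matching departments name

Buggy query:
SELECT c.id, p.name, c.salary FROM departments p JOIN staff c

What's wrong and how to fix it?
Bug: JOIN with no ON clause produces a cartesian product; every staff row pairs with every departments row

Fix: Add ON c.dept_id = p.id to the JOIN

Corrected query:
SELECT c.id, p.name, c.salary FROM departments p JOIN staff c ON c.dept_id = p.id

Result:
id | name        | salary
---+-------------+-------
1  | Finance     | 120931
2  | Engineering | 145882
3  | Marketing   | 61660 
4  | HR          | 156736
5  | Finance     | 162198
6  | HR          | 69860 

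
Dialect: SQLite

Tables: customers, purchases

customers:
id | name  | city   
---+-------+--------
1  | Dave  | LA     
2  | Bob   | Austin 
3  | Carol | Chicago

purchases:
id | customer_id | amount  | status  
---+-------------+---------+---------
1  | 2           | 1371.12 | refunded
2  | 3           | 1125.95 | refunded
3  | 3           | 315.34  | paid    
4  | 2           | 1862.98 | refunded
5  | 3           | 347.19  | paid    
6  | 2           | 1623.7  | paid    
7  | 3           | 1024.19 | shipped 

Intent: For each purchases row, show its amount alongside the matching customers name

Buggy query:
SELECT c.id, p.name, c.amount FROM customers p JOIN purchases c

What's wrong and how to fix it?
Bug: JOIN with no ON clause produces a cartesian product; every purchases row pairs with every customers row

Fix: Specify the join condition linking the foreign key to the parent id

Corrected query:
SELECT c.id, p.name, c.amount FROM customers p JOIN purchases c ON c.customer_id = p.id

Result:
id | name  | amount 
---+-------+--------
1  | Bob   | 1371.12
2  | Carol | 1125.95
3  | Carol | 315.34 
4  | Bob   | 1862.98
5  | Carol | 347.19 
6  | Bob   | 1623.7 
7  | Carol | 1024.19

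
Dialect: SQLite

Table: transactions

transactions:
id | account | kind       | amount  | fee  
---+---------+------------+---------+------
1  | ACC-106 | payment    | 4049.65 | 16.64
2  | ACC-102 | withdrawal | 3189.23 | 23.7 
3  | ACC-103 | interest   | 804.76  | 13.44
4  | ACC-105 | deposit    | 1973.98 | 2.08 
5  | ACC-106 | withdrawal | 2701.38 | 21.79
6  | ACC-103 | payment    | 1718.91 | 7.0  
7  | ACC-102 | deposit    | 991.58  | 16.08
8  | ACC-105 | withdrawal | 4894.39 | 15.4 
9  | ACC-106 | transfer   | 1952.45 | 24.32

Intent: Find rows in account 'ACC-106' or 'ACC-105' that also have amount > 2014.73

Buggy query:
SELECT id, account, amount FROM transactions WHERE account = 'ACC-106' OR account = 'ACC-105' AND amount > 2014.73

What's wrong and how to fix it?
Bug: AND binds tighter than OR, so this parses as account = 'ACC-106' OR (account = 'ACC-105' AND amount > 2014.73)

Fix: Group the OR with parentheses (or use IN), then AND the threshold

Corrected query:
SELECT id, account, amount FROM transactions WHERE (account = 'ACC-106' OR account = 'ACC-105') AND amount > 2014.73

Result:
id | account | amount 
---+---------+--------
1  | ACC-106 | 4049.65
5  | ACC-106 | 2701.38
8  | ACC-105 | 4894.39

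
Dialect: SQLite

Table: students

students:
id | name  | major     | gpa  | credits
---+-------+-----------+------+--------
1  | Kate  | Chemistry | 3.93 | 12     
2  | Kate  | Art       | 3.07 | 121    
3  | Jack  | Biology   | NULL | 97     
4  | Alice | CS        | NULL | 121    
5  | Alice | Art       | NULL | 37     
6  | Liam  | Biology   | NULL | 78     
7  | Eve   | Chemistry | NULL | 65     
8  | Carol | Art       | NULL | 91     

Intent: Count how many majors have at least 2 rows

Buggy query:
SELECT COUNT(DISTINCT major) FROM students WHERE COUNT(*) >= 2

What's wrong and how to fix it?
Bug: WHERE filters individual rows, not groups, so a group-level COUNT is invalid there

Fix: Group first with HAVING COUNT(*) >= 2, then COUNT the resulting groups

Corrected query:
SELECT COUNT(*) FROM (SELECT major FROM students GROUP BY major HAVING COUNT(*) >= 2)

Result:
COUNT(*)
--------
3       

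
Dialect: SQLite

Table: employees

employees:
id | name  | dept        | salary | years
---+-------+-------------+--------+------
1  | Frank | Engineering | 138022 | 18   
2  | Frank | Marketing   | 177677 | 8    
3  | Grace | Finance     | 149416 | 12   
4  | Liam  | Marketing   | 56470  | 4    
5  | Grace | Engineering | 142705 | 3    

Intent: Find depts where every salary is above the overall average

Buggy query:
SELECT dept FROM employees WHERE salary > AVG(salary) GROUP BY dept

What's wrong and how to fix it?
Bug: WHERE evaluates per row before aggregation, so AVG() is unavailable

Fix: Compute the overall average in a scalar subquery and compare each group's MIN against it in HAVING

Corrected query:
SELECT dept FROM employees GROUP BY dept HAVING MIN(salary) > (SELECT AVG(salary) FROM employees)

Result:
dept       
-----------
Engineering
Finance    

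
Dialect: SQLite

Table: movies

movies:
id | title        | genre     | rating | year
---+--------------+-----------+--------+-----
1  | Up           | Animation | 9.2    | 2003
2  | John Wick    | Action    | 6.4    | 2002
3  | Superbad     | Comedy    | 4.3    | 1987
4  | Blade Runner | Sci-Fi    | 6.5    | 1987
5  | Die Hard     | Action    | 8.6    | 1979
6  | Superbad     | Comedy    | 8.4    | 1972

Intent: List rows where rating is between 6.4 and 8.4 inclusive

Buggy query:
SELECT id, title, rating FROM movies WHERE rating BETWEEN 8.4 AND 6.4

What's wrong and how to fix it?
Bug: The bounds are reversed; BETWEEN a AND b requires a <= b to match anything

Fix: Swap the bounds so the smaller value comes first

Corrected query:
SELECT id, title, rating FROM movies WHERE rating BETWEEN 6.4 AND 8.4

Result:
id | title        | rating
---+--------------+-------
2  | John Wick    | 6.4   
4  | Blade Runner | 6.5   
6  | Superbad     | 8.4   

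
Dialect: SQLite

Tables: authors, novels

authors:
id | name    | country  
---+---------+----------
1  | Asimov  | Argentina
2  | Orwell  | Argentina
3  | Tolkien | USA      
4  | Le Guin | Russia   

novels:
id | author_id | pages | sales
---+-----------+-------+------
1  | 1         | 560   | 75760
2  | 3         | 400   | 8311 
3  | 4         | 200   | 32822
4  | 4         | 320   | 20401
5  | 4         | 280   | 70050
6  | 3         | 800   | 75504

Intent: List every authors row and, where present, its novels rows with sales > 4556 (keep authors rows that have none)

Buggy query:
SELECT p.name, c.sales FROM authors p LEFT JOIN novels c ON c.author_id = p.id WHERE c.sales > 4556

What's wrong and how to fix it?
Bug: A WHERE condition on the right-hand table after LEFT JOIN drops unmatched parents

Fix: Move the right-table condition into the ON clause so unmatched parents are kept

Corrected query:
SELECT p.name, c.sales FROM authors p LEFT JOIN novels c ON c.author_id = p.id AND c.sales > 4556

Result:
name    | sales
--------+------
Asimov  | 75760
Orwell  | NULL 
Tolkien | 8311 
Tolkien | 75504
Le Guin | 20401
Le Guin | 32822
Le Guin | 70050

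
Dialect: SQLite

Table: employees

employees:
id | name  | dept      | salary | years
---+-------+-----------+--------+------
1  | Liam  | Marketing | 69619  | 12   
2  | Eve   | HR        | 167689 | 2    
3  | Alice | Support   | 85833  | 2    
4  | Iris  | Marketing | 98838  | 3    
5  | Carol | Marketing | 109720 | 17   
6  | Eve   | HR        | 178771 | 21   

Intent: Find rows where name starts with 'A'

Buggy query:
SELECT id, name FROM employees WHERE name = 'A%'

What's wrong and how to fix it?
Bug: Wildcards only work with LIKE; '=' treats '%' as a literal character

Fix: Use LIKE for wildcard pattern matching

Corrected query:
SELECT id, name FROM employees WHERE name LIKE 'A%'

Result:
id | name 
---+------
3  | Alice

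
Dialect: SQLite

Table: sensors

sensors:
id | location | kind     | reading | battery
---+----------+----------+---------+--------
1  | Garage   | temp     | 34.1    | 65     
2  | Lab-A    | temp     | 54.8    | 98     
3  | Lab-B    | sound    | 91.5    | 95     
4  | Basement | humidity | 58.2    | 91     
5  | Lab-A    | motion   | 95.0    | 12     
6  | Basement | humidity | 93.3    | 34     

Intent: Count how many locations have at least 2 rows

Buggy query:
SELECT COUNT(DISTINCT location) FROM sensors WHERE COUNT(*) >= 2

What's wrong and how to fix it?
Bug: COUNT(*) cannot appear in WHERE; the per-group count doesn't exist yet

Fix: Group first with HAVING COUNT(*) >= 2, then COUNT the resulting groups

Corrected query:
SELECT COUNT(*) FROM (SELECT location FROM sensors GROUP BY location HAVING COUNT(*) >= 2)

Result:
COUNT(*)
--------
2       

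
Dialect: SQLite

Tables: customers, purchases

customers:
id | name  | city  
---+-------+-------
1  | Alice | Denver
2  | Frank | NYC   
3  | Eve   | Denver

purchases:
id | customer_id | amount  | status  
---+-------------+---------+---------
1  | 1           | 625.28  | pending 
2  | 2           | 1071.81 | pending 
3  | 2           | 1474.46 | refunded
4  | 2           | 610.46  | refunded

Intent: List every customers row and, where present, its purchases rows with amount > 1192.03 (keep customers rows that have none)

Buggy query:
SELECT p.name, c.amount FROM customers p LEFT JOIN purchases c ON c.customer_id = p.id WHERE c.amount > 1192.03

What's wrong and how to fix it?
Bug: Filtering c.amount in WHERE discards the NULL rows produced by LEFT JOIN, turning it into an inner join

Fix: Move the right-table condition into the ON clause so unmatched parents are kept

Corrected query:
SELECT p.name, c.amount FROM customers p LEFT JOIN purchases c ON c.customer_id = p.id AND c.amount > 1192.03

Result:
name  | amount 
------+--------
Alice | NULL   
Frank | 1474.46
Eve   | NULL   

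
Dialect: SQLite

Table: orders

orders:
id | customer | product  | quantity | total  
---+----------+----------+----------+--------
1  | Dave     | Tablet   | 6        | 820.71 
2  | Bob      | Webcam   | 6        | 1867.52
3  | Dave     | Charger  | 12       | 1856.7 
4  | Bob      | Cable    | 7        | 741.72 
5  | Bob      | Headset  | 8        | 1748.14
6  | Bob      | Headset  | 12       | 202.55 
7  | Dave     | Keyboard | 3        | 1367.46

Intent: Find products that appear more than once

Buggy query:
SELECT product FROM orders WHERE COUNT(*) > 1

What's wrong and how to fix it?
Bug: COUNT(*) is an aggregate and cannot be used in WHERE

Fix: GROUP BY product, then filter groups with HAVING COUNT(*) > 1

Corrected query:
SELECT product FROM orders GROUP BY product HAVING COUNT(*) > 1

Result:
product
-------
Headset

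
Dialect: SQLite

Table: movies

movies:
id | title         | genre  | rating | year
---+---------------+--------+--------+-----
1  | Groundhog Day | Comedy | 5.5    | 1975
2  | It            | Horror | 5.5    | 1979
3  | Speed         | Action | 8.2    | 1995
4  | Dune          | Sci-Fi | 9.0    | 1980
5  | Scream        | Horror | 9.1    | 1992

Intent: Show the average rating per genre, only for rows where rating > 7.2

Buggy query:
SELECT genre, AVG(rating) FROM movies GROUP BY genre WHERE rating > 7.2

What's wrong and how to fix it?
Bug: WHERE cannot follow GROUP BY

Fix: Place WHERE between FROM and GROUP BY

Corrected query:
SELECT genre, AVG(rating) FROM movies WHERE rating > 7.2 GROUP BY genre

Result:
genre  | AVG(rating)
-------+------------
Action | 8.2        
Horror | 9.1        
Sci-Fi | 9          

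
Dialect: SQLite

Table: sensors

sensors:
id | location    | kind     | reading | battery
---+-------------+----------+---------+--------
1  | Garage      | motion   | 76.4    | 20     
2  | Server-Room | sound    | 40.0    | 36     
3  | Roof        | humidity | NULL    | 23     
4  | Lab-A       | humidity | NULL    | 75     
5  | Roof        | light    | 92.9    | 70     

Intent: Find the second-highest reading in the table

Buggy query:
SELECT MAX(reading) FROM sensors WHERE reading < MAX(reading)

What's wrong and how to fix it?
Bug: MAX(reading) on the right of the comparison is an aggregate-in-WHERE error

Fix: Put the inner MAX in a scalar subquery

Corrected query:
SELECT MAX(reading) FROM sensors WHERE reading < (SELECT MAX(reading) FROM sensors)

Result:
MAX(reading)
------------
76.4        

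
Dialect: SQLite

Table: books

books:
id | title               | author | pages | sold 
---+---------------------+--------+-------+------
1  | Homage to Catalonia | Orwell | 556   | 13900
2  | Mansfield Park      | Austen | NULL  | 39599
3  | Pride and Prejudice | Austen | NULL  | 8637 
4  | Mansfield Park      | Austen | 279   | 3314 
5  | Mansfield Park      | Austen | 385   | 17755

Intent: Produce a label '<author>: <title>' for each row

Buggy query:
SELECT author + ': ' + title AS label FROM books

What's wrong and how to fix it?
Bug: '+' is numeric addition; on text columns SQLite converts them to 0 instead of concatenating

Fix: Use the || operator for string concatenation

Corrected query:
SELECT author || ': ' || title AS label FROM books

Result:
label                      
---------------------------
Orwell: Homage to Catalonia
Austen: Mansfield Park     
Austen: Pride and Prejudice
Austen: Mansfield Park     
Austen: Mansfield Park     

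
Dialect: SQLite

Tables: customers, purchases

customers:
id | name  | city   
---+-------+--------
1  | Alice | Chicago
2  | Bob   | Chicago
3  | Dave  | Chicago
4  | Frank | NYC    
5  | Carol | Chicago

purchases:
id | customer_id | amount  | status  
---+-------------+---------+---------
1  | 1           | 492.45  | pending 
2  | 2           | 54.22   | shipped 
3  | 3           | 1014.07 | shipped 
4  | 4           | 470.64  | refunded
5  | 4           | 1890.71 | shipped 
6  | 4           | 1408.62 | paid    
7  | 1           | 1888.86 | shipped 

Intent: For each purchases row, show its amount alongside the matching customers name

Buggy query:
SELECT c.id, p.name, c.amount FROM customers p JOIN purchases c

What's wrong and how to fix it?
Bug: JOIN with no ON clause produces a cartesian product; every purchases row pairs with every customers row

Fix: Add ON c.customer_id = p.id to the JOIN

Corrected query:
SELECT c.id, p.name, c.amount FROM customers p JOIN purchases c ON c.customer_id = p.id

Result:
id | name  | amount 
---+-------+--------
1  | Alice | 492.45 
2  | Bob   | 54.22  
3  | Dave  | 1014.07
4  | Frank | 470.64 
5  | Frank | 1890.71
6  | Frank | 1408.62
7  | Alice | 1888.86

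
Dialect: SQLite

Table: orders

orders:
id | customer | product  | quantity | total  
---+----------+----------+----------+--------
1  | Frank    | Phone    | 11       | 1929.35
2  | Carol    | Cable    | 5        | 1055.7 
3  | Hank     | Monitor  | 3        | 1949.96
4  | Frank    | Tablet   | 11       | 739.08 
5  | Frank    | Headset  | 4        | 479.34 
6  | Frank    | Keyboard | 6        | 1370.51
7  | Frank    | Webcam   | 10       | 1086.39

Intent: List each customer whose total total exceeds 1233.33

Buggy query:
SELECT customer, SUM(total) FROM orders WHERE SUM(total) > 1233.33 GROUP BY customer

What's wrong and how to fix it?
Bug: Aggregate functions cannot appear in a WHERE clause

Fix: Move the aggregate condition to a HAVING clause

Corrected query:
SELECT customer, SUM(total) FROM orders GROUP BY customer HAVING SUM(total) > 1233.33

Result:
customer | SUM(total)
---------+-----------
Frank    | 5604.67   
Hank     | 1949.96   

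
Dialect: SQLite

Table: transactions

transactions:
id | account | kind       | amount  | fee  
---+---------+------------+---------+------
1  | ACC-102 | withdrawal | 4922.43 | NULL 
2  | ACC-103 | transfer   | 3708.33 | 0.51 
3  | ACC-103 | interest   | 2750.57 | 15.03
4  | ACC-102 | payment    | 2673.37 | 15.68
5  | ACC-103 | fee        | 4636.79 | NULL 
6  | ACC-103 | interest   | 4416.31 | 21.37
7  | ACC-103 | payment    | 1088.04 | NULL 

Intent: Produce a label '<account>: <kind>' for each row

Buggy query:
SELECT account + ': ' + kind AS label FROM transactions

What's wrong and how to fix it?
Bug: '+' is numeric addition; on text columns SQLite converts them to 0 instead of concatenating

Fix: Use the || operator for string concatenation

Corrected query:
SELECT account || ': ' || kind AS label FROM transactions

Result:
label              
-------------------
ACC-102: withdrawal
ACC-103: transfer  
ACC-103: interest  
ACC-102: payment   
ACC-103: fee       
ACC-103: interest  
ACC-103: payment   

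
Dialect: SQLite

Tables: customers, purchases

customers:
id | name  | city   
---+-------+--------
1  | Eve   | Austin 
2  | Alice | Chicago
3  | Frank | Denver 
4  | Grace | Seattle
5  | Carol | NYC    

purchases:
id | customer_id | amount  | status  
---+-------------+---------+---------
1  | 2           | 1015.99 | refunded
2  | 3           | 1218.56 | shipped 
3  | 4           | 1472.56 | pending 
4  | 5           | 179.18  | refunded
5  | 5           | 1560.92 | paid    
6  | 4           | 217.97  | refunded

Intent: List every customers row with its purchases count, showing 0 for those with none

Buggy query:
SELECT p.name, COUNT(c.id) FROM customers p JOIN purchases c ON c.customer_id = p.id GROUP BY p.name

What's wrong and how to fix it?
Bug: An inner join excludes parents with zero children

Fix: Use LEFT JOIN so parents without children still appear (COUNT(c.id) gives 0)

Corrected query:
SELECT p.name, COUNT(c.id) FROM customers p LEFT JOIN purchases c ON c.customer_id = p.id GROUP BY p.name

Result:
name  | COUNT(c.id)
------+------------
Alice | 1          
Carol | 2          
Eve   | 0          
Frank | 1          
Grace | 2          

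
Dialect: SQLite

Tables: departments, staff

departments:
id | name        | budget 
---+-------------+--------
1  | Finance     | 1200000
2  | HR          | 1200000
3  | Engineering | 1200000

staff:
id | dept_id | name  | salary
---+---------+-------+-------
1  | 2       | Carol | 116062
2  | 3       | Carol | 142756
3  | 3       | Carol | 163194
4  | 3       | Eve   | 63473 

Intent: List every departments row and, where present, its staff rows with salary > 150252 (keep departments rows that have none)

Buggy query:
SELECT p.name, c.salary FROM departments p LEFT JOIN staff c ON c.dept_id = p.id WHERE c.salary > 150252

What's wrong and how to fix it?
Bug: A WHERE condition on the right-hand table after LEFT JOIN drops unmatched parents

Fix: Move the right-table condition into the ON clause so unmatched parents are kept

Corrected query:
SELECT p.name, c.salary FROM departments p LEFT JOIN staff c ON c.dept_id = p.id AND c.salary > 150252

Result:
name        | salary
------------+-------
Finance     | NULL  
HR          | NULL  
Engineering | 163194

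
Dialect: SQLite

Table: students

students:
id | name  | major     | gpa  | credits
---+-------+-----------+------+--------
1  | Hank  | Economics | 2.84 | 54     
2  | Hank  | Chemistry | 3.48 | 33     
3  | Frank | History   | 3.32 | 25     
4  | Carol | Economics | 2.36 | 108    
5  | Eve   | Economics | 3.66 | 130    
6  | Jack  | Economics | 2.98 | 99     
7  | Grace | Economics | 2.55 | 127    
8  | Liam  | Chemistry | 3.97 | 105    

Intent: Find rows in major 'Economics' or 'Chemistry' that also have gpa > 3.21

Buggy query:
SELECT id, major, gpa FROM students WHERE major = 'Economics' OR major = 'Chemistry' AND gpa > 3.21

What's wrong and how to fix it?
Bug: Without parentheses, AND is evaluated before OR, so the gpa filter only applies to the 'Chemistry' branch

Fix: Group the OR with parentheses (or use IN), then AND the threshold

Corrected query:
SELECT id, major, gpa FROM students WHERE (major = 'Economics' OR major = 'Chemistry') AND gpa > 3.21

Result:
id | major     | gpa 
---+-----------+-----
2  | Chemistry | 3.48
5  | Economics | 3.66
8  | Chemistry | 3.97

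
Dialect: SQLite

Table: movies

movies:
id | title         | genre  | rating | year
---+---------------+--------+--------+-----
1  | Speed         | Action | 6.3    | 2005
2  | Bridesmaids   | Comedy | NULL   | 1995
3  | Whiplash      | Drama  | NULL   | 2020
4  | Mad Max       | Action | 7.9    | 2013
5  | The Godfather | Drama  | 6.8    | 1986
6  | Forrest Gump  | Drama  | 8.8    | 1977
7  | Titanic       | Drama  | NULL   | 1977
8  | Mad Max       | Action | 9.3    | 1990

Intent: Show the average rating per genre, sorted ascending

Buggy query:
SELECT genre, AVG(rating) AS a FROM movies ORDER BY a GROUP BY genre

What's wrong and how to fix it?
Bug: GROUP BY must precede ORDER BY

Fix: Move ORDER BY to the end, after GROUP BY

Corrected query:
SELECT genre, AVG(rating) AS a FROM movies GROUP BY genre ORDER BY a

Result:
genre  | a       
-------+---------
Comedy | NULL    
Drama  | 7.8     
Action | 7.833333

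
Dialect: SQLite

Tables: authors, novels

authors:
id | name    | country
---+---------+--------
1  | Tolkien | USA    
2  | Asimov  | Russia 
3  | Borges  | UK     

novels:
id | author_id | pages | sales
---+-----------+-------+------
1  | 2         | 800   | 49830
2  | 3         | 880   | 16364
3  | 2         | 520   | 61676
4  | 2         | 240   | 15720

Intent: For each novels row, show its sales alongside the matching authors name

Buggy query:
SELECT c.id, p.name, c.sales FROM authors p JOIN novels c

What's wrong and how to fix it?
Bug: JOIN with no ON clause produces a cartesian product; every novels row pairs with every authors row

Fix: Add ON c.author_id = p.id to the JOIN

Corrected query:
SELECT c.id, p.name, c.sales FROM authors p JOIN novels c ON c.author_id = p.id

Result:
id | name   | sales
---+--------+------
1  | Asimov | 49830
2  | Borges | 16364
3  | Asimov | 61676
4  | Asimov | 15720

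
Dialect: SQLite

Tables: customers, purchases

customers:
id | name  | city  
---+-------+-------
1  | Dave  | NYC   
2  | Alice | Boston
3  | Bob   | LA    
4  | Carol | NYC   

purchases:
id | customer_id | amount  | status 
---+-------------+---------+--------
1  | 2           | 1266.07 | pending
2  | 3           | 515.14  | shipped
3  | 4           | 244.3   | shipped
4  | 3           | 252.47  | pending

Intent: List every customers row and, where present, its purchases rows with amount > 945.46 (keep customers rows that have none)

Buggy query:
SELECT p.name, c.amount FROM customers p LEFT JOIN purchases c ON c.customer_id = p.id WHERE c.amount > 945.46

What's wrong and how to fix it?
Bug: A WHERE condition on the right-hand table after LEFT JOIN drops unmatched parents

Fix: Put 'c.amount > 945.46' in the JOIN's ON clause instead of WHERE

Corrected query:
SELECT p.name, c.amount FROM customers p LEFT JOIN purchases c ON c.customer_id = p.id AND c.amount > 945.46

Result:
name  | amount 
------+--------
Dave  | NULL   
Alice | 1266.07
Bob   | NULL   
Carol | NULL   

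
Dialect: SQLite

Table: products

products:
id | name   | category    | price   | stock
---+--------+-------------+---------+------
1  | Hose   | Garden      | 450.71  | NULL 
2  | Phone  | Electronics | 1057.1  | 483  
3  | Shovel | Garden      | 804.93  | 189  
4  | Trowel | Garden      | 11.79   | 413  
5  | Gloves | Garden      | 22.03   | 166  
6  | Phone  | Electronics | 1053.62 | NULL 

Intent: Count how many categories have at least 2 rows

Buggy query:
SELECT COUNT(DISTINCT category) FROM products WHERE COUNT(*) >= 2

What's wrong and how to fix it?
Bug: COUNT(*) cannot appear in WHERE; the per-group count doesn't exist yet

Fix: Group first with HAVING COUNT(*) >= 2, then COUNT the resulting groups

Corrected query:
SELECT COUNT(*) FROM (SELECT category FROM products GROUP BY category HAVING COUNT(*) >= 2)

Result:
COUNT(*)
--------
2       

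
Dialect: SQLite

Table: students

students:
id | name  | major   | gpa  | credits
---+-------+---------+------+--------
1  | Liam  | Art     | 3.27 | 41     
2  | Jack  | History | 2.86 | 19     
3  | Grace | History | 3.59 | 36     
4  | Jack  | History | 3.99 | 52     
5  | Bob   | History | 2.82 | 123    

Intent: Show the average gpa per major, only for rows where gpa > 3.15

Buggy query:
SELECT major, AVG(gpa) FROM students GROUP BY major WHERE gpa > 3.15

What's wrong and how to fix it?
Bug: WHERE cannot follow GROUP BY

Fix: Move the WHERE clause before GROUP BY

Corrected query:
SELECT major, AVG(gpa) FROM students WHERE gpa > 3.15 GROUP BY major

Result:
major   | AVG(gpa)
--------+---------
Art     | 3.27    
History | 3.79    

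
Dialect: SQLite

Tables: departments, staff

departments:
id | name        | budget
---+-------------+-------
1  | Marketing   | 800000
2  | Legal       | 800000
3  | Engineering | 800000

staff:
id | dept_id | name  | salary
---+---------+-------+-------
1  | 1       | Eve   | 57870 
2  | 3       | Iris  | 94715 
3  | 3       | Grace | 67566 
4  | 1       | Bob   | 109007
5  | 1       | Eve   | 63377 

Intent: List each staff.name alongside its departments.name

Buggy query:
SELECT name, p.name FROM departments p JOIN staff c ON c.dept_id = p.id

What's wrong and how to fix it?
Bug: 'name' exists in both joined tables, so the database can't tell which one is meant

Fix: Qualify the column with its table alias (c.name)

Corrected query:
SELECT c.name, p.name FROM departments p JOIN staff c ON c.dept_id = p.id

Result:
name  | name       
------+------------
Eve   | Marketing  
Iris  | Engineering
Grace | Engineering
Bob   | Marketing  
Eve   | Marketing  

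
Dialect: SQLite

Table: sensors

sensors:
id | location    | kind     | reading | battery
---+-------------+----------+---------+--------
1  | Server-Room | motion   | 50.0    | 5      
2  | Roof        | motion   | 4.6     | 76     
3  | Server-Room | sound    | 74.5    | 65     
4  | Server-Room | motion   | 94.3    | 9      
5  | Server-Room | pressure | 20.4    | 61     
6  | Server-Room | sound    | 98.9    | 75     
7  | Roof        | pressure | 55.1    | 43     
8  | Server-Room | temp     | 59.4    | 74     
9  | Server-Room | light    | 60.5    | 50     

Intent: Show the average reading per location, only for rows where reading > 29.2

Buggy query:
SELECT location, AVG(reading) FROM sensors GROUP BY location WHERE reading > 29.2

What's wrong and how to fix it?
Bug: WHERE cannot follow GROUP BY

Fix: Place WHERE between FROM and GROUP BY

Corrected query:
SELECT location, AVG(reading) FROM sensors WHERE reading > 29.2 GROUP BY location

Result:
location    | AVG(reading)
------------+-------------
Roof        | 55.1        
Server-Room | 72.933333   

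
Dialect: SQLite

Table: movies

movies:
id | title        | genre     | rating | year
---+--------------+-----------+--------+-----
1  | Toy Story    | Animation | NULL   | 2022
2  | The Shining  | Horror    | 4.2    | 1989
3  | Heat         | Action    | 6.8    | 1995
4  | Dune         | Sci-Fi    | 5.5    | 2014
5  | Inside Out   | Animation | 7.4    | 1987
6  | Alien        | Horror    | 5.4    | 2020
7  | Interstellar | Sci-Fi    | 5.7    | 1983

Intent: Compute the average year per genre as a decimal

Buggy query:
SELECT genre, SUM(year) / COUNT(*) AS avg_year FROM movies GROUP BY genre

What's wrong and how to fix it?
Bug: Both operands are integers, so '/' performs integer division and truncates

Fix: Cast one side to REAL so the division keeps the fractional part

Corrected query:
SELECT genre, SUM(year) * 1.0 / COUNT(*) AS avg_year FROM movies GROUP BY genre

Result:
genre     | avg_year
----------+---------
Action    | 1995    
Animation | 2004.5  
Horror    | 2004.5  
Sci-Fi    | 1998.5  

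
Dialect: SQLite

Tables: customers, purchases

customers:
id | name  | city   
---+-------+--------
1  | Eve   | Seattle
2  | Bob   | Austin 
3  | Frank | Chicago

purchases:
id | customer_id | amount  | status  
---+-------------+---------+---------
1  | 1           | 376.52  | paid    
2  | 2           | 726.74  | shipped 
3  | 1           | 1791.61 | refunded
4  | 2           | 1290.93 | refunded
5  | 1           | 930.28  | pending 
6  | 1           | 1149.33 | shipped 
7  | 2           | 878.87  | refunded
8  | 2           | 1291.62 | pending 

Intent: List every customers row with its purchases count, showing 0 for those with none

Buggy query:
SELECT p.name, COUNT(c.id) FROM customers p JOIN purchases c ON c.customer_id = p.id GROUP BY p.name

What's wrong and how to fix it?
Bug: An inner join excludes parents with zero children

Fix: Use LEFT JOIN so parents without children still appear (COUNT(c.id) gives 0)

Corrected query:
SELECT p.name, COUNT(c.id) FROM customers p LEFT JOIN purchases c ON c.customer_id = p.id GROUP BY p.name

Result:
name  | COUNT(c.id)
------+------------
Bob   | 4          
Eve   | 4          
Frank | 0          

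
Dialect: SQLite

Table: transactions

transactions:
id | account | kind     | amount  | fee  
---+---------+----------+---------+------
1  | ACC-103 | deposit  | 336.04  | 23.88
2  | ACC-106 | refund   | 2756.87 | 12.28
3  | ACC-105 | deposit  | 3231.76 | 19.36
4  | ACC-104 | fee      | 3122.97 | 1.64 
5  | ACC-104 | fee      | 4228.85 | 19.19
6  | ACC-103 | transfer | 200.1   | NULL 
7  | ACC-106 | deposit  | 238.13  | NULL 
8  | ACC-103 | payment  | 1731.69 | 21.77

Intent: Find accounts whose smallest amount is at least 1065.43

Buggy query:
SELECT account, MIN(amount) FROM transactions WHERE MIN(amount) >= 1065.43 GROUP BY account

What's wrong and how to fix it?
Bug: MIN() in WHERE is a misuse of aggregate

Fix: Replace WHERE with HAVING after the GROUP BY

Corrected query:
SELECT account, MIN(amount) FROM transactions GROUP BY account HAVING MIN(amount) >= 1065.43

Result:
account | MIN(amount)
--------+------------
ACC-104 | 3122.97    
ACC-105 | 3231.76    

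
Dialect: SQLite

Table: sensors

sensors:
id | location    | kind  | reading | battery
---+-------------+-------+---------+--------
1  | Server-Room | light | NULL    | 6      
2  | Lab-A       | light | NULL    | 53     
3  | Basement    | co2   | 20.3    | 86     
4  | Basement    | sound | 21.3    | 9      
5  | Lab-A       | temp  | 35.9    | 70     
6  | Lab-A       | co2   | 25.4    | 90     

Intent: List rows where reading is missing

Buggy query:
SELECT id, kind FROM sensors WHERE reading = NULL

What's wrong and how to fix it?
Bug: '= NULL' is always unknown in SQL three-valued logic, so no rows match

Fix: Use IS NULL to test for NULL

Corrected query:
SELECT id, kind FROM sensors WHERE reading IS NULL

Result:
id | kind 
---+------
1  | light
2  | light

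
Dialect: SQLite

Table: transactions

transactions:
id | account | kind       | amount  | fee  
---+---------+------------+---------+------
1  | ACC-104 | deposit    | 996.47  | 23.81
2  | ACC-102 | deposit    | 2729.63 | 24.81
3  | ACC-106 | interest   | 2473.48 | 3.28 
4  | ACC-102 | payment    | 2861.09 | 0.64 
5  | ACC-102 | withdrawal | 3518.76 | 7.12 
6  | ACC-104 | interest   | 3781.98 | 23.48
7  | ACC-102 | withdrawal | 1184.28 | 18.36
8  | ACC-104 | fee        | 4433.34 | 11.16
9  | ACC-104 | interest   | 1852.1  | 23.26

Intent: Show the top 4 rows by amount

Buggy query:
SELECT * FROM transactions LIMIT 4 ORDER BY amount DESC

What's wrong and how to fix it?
Bug: LIMIT must come after ORDER BY

Fix: Sort with ORDER BY, then apply LIMIT

Corrected query:
SELECT * FROM transactions ORDER BY amount DESC LIMIT 4

Result:
id | account | kind       | amount  | fee  
---+---------+------------+---------+------
8  | ACC-104 | fee        | 4433.34 | 11.16
6  | ACC-104 | interest   | 3781.98 | 23.48
5  | ACC-102 | withdrawal | 3518.76 | 7.12 
4  | ACC-102 | payment    | 2861.09 | 0.64 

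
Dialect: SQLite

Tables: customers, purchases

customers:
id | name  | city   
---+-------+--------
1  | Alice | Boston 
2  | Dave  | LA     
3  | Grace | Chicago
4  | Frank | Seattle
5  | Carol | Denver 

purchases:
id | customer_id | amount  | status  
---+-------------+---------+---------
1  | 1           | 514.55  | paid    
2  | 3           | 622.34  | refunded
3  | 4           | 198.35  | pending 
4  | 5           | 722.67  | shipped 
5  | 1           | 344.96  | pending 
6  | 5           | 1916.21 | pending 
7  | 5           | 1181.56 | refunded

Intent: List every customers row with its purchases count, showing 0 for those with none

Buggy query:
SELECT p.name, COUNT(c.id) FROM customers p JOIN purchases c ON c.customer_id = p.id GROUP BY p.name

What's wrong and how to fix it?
Bug: An inner join excludes parents with zero children

Fix: Use LEFT JOIN so parents without children still appear (COUNT(c.id) gives 0)

Corrected query:
SELECT p.name, COUNT(c.id) FROM customers p LEFT JOIN purchases c ON c.customer_id = p.id GROUP BY p.name

Result:
name  | COUNT(c.id)
------+------------
Alice | 2          
Carol | 3          
Dave  | 0          
Frank | 1          
Grace | 1          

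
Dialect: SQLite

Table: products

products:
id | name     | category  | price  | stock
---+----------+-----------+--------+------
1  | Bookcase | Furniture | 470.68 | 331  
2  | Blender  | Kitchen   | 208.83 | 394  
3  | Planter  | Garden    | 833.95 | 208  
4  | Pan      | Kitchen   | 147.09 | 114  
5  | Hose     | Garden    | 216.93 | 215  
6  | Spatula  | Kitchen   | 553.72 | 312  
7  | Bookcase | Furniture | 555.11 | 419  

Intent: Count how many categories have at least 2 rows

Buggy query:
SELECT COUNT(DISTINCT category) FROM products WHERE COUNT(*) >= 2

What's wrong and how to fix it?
Bug: COUNT(*) cannot appear in WHERE; the per-group count doesn't exist yet

Fix: Use a subquery that GROUPs and filters with HAVING, then count its rows

Corrected query:
SELECT COUNT(*) FROM (SELECT category FROM products GROUP BY category HAVING COUNT(*) >= 2)

Result:
COUNT(*)
--------
3       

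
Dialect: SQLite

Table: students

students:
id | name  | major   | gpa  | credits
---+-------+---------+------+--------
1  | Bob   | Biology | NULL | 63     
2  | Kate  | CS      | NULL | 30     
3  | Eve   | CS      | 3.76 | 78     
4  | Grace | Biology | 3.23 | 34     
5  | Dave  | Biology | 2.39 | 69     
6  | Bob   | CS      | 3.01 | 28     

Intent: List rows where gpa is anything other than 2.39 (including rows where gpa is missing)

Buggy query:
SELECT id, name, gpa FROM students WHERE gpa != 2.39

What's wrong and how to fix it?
Bug: 'gpa != 2.39' is unknown when gpa is NULL, so NULL rows are silently excluded

Fix: Handle NULL separately with IS NULL alongside the inequality

Corrected query:
SELECT id, name, gpa FROM students WHERE gpa != 2.39 OR gpa IS NULL

Result:
id | name  | gpa 
---+-------+-----
1  | Bob   | NULL
2  | Kate  | NULL
3  | Eve   | 3.76
4  | Grace | 3.23
6  | Bob   | 3.01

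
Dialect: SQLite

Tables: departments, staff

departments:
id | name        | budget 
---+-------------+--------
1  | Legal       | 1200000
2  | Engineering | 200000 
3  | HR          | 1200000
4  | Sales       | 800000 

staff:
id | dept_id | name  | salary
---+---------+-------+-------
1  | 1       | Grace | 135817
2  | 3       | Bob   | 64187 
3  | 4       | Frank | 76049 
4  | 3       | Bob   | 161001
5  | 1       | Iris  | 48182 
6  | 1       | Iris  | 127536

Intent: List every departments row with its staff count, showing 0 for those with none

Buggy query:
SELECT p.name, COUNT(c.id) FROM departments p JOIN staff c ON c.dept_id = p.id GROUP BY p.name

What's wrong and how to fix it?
Bug: An inner join excludes parents with zero children

Fix: Use LEFT JOIN so parents without children still appear (COUNT(c.id) gives 0)

Corrected query:
SELECT p.name, COUNT(c.id) FROM departments p LEFT JOIN staff c ON c.dept_id = p.id GROUP BY p.name

Result:
name        | COUNT(c.id)
------------+------------
Engineering | 0          
HR          | 2          
Legal       | 3          
Sales       | 1          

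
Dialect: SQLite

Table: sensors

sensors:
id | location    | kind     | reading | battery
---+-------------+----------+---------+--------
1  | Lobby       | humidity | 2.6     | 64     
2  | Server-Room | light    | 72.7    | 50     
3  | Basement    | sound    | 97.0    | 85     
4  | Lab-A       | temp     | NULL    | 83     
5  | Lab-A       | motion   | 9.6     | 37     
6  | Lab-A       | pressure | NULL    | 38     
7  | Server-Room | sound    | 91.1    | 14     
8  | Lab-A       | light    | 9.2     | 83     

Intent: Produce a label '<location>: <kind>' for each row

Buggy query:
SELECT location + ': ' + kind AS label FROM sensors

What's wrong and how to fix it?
Bug: SQLite uses || for string concatenation; + coerces text to numbers (yielding 0)

Fix: Replace + with || to concatenate text

Corrected query:
SELECT location || ': ' || kind AS label FROM sensors

Result:
label             
------------------
Lobby: humidity   
Server-Room: light
Basement: sound   
Lab-A: temp       
Lab-A: motion     
Lab-A: pressure   
Server-Room: sound
Lab-A: light      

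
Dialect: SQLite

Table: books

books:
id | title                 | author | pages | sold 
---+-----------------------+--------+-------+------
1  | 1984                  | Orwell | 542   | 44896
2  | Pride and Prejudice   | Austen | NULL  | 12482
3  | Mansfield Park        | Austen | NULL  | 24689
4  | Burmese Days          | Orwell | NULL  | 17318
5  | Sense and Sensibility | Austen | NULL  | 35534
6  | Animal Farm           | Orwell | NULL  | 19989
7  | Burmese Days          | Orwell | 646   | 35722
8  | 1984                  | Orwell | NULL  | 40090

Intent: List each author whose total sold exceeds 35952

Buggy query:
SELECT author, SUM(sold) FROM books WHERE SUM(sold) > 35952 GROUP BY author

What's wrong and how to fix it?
Bug: WHERE runs before GROUP BY, so aggregates aren't available there

Fix: Move the aggregate condition to a HAVING clause

Corrected query:
SELECT author, SUM(sold) FROM books GROUP BY author HAVING SUM(sold) > 35952

Result:
author | SUM(sold)
-------+----------
Austen | 72705    
Orwell | 158015   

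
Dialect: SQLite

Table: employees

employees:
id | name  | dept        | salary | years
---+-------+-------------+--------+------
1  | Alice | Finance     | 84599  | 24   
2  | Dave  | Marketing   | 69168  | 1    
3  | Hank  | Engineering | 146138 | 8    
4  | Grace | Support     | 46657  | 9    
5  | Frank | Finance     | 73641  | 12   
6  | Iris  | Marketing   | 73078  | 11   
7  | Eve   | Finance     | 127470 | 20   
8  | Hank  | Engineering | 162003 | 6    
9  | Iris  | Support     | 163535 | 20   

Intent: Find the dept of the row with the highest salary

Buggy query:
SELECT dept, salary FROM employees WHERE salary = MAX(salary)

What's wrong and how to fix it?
Bug: WHERE is evaluated per row; an aggregate over the whole table isn't defined there

Fix: Use a subquery: WHERE salary = (SELECT MAX(salary) FROM employees)

Corrected query:
SELECT dept, salary FROM employees WHERE salary = (SELECT MAX(salary) FROM employees)

Result:
dept    | salary
--------+-------
Support | 163535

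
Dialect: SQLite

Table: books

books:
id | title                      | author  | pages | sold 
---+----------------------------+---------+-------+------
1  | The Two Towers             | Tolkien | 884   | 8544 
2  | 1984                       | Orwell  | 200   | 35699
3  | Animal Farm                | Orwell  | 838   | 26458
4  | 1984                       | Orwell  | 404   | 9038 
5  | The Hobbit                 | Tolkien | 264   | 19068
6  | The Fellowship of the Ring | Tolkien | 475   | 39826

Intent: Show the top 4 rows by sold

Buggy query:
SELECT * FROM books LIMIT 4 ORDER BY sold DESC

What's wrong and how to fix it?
Bug: LIMIT must come after ORDER BY

Fix: Swap the clauses: ORDER BY first, then LIMIT

Corrected query:
SELECT * FROM books ORDER BY sold DESC LIMIT 4

Result:
id | title                      | author  | pages | sold 
---+----------------------------+---------+-------+------
6  | The Fellowship of the Ring | Tolkien | 475   | 39826
2  | 1984                       | Orwell  | 200   | 35699
3  | Animal Farm                | Orwell  | 838   | 26458
5  | The Hobbit                 | Tolkien | 264   | 19068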